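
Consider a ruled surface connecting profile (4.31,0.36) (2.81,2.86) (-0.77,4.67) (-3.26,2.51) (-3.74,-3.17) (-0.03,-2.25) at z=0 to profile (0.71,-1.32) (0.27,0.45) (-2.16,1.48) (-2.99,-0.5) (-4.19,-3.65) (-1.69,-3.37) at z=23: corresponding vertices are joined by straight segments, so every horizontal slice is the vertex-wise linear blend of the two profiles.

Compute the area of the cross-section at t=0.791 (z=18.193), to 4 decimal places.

Area at t=0.791: 18.6391

Cross-section at t=0.791: each vertex is (1-t)·p0[i] + t·p1[i].
  v1: (1-0.791)·(4.31,0.36) + 0.791·(0.71,-1.32) = (1.4624,-0.9689)
  v2: (1-0.791)·(2.81,2.86) + 0.791·(0.27,0.45) = (0.8009,0.9537)
  v3: (1-0.791)·(-0.77,4.67) + 0.791·(-2.16,1.48) = (-1.8695,2.1467)
  v4: (1-0.791)·(-3.26,2.51) + 0.791·(-2.99,-0.5) = (-3.0464,0.1291)
  v5: (1-0.791)·(-3.74,-3.17) + 0.791·(-4.19,-3.65) = (-4.0960,-3.5497)
  v6: (1-0.791)·(-0.03,-2.25) + 0.791·(-1.69,-3.37) = (-1.3431,-3.1359)
Shoelace sum Σ(x_i·y_{i+1} − x_{i+1}·y_i):
  i=1: 1.4624·0.9537 − 0.8009·-0.9689 = +2.1706 (running +2.1706)
  i=2: 0.8009·2.1467 − -1.8695·0.9537 = +3.5021 (running +5.6727)
  i=3: -1.8695·0.1291 − -3.0464·2.1467 = +6.2985 (running +11.9712)
  i=4: -3.0464·-3.5497 − -4.0960·0.1291 = +11.3426 (running +23.3138)
  i=5: -4.0960·-3.1359 − -1.3431·-3.5497 = +8.0771 (running +31.3909)
  i=6: -1.3431·-0.9689 − 1.4624·-3.1359 = +5.8872 (running +37.2782)
Area = |Σ|/2 = |37.2782|/2 = 18.6391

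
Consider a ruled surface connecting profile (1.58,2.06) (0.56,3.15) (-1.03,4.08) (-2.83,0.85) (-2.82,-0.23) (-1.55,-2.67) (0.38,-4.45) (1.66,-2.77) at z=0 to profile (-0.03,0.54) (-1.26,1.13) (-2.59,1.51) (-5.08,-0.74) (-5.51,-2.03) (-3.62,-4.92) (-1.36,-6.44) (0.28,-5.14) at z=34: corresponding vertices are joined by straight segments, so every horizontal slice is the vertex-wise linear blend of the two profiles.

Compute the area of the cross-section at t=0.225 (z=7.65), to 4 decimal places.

Cross-section at t=0.225: each vertex is (1-t)·p0[i] + t·p1[i].
  v1: (1-0.225)·(1.58,2.06) + 0.225·(-0.03,0.54) = (1.2178,1.7180)
  v2: (1-0.225)·(0.56,3.15) + 0.225·(-1.26,1.13) = (0.1505,2.6955)
  v3: (1-0.225)·(-1.03,4.08) + 0.225·(-2.59,1.51) = (-1.3810,3.5018)
  v4: (1-0.225)·(-2.83,0.85) + 0.225·(-5.08,-0.74) = (-3.3362,0.4922)
  v5: (1-0.225)·(-2.82,-0.23) + 0.225·(-5.51,-2.03) = (-3.4252,-0.6350)
  v6: (1-0.225)·(-1.55,-2.67) + 0.225·(-3.62,-4.92) = (-2.0158,-3.1762)
  v7: (1-0.225)·(0.38,-4.45) + 0.225·(-1.36,-6.44) = (-0.0115,-4.8978)
  v8: (1-0.225)·(1.66,-2.77) + 0.225·(0.28,-5.14) = (1.3495,-3.3032)
Shoelace sum Σ(x_i·y_{i+1} − x_{i+1}·y_i):
  i=1: 1.2178·2.6955 − 0.1505·1.7180 = +3.0239 (running +3.0239)
  i=2: 0.1505·3.5018 − -1.3810·2.6955 = +4.2495 (running +7.2734)
  i=3: -1.3810·0.4922 − -3.3362·3.5018 = +11.0029 (running +18.2763)
  i=4: -3.3362·-0.6350 − -3.4252·0.4922 = +3.8046 (running +22.0809)
  i=5: -3.4252·-3.1762 − -2.0158·-0.6350 = +9.5994 (running +31.6803)
  i=6: -2.0158·-4.8978 − -0.0115·-3.1762 = +9.8361 (running +41.5165)
  i=7: -0.0115·-3.3032 − 1.3495·-4.8978 = +6.6475 (running +48.1640)
  i=8: 1.3495·1.7180 − 1.2178·-3.3032 = +6.3410 (running +54.5049)
Area = |Σ|/2 = |54.5049|/2 = 27.2525

Area at t=0.225: 27.2525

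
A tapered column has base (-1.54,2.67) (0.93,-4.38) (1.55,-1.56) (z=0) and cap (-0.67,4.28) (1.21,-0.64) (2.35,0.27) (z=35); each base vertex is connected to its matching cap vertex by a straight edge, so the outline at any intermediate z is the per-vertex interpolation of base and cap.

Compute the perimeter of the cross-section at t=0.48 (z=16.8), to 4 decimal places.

Cross-section at t=0.48: each vertex is (1-t)·p0[i] + t·p1[i].
  v1: (1-0.48)·(-1.54,2.67) + 0.48·(-0.67,4.28) = (-1.1224,3.4428)
  v2: (1-0.48)·(0.93,-4.38) + 0.48·(1.21,-0.64) = (1.0644,-2.5848)
  v3: (1-0.48)·(1.55,-1.56) + 0.48·(2.35,0.27) = (1.9340,-0.6816)
Perimeter = Σ |v_{i+1} − v_i|:
  edge 1→2: √(2.1868² + -6.0276²) = 6.4120 (running 6.4120)
  edge 2→3: √(0.8696² + 1.9032²) = 2.0925 (running 8.5045)
  edge 3→1: √(-3.0564² + 4.1244²) = 5.1334 (running 13.6379)
Perimeter = 13.6379

Perimeter at t=0.48: 13.6379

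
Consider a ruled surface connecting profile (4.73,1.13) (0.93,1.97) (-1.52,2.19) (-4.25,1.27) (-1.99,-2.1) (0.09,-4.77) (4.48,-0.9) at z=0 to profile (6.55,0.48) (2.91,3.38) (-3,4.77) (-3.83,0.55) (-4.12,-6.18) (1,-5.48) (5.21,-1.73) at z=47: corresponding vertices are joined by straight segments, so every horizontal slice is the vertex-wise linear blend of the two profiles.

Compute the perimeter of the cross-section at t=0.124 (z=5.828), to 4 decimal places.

Cross-section at t=0.124: each vertex is (1-t)·p0[i] + t·p1[i].
  v1: (1-0.124)·(4.73,1.13) + 0.124·(6.55,0.48) = (4.9557,1.0494)
  v2: (1-0.124)·(0.93,1.97) + 0.124·(2.91,3.38) = (1.1755,2.1448)
  v3: (1-0.124)·(-1.52,2.19) + 0.124·(-3,4.77) = (-1.7035,2.5099)
  v4: (1-0.124)·(-4.25,1.27) + 0.124·(-3.83,0.55) = (-4.1979,1.1807)
  v5: (1-0.124)·(-1.99,-2.1) + 0.124·(-4.12,-6.18) = (-2.2541,-2.6059)
  v6: (1-0.124)·(0.09,-4.77) + 0.124·(1,-5.48) = (0.2028,-4.8580)
  v7: (1-0.124)·(4.48,-0.9) + 0.124·(5.21,-1.73) = (4.5705,-1.0029)
Perimeter = Σ |v_{i+1} − v_i|:
  edge 1→2: √(-3.7802² + 1.0954²) = 3.9357 (running 3.9357)
  edge 2→3: √(-2.8790² + 0.3651²) = 2.9021 (running 6.8378)
  edge 3→4: √(-2.4944² + -1.3292²) = 2.8264 (running 9.6642)
  edge 4→5: √(1.9438² + -3.7866²) = 4.2564 (running 13.9206)
  edge 5→6: √(2.4570² + -2.2521²) = 3.3330 (running 17.2536)
  edge 6→7: √(4.3677² + 3.8551²) = 5.8257 (running 23.0793)
  edge 7→1: √(0.3852² + 2.0523²) = 2.0881 (running 25.1674)
Perimeter = 25.1674

Perimeter at t=0.124: 25.1674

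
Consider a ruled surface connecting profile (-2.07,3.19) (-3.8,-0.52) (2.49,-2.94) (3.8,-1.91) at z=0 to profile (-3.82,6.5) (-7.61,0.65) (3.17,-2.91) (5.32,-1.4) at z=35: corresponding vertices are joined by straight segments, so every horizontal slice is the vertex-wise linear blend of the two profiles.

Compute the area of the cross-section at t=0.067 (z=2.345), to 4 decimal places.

Area at t=0.067: 21.8761

Cross-section at t=0.067: each vertex is (1-t)·p0[i] + t·p1[i].
  v1: (1-0.067)·(-2.07,3.19) + 0.067·(-3.82,6.5) = (-2.1872,3.4118)
  v2: (1-0.067)·(-3.8,-0.52) + 0.067·(-7.61,0.65) = (-4.0553,-0.4416)
  v3: (1-0.067)·(2.49,-2.94) + 0.067·(3.17,-2.91) = (2.5356,-2.9380)
  v4: (1-0.067)·(3.8,-1.91) + 0.067·(5.32,-1.4) = (3.9018,-1.8758)
Shoelace sum Σ(x_i·y_{i+1} − x_{i+1}·y_i):
  i=1: -2.1872·-0.4416 − -4.0553·3.4118 = +14.8016 (running +14.8016)
  i=2: -4.0553·-2.9380 − 2.5356·-0.4416 = +13.0341 (running +27.8356)
  i=3: 2.5356·-1.8758 − 3.9018·-2.9380 = +6.7073 (running +34.5429)
  i=4: 3.9018·3.4118 − -2.1872·-1.8758 = +9.2093 (running +43.7522)
Area = |Σ|/2 = |43.7522|/2 = 21.8761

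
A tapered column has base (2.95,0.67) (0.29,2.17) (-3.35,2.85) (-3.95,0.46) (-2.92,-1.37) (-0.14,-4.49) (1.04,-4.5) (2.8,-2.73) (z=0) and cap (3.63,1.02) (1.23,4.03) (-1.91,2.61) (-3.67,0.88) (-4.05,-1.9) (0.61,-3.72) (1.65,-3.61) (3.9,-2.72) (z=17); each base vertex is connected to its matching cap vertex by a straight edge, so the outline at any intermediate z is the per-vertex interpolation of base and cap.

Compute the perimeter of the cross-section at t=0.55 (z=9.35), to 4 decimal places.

Cross-section at t=0.55: each vertex is (1-t)·p0[i] + t·p1[i].
  v1: (1-0.55)·(2.95,0.67) + 0.55·(3.63,1.02) = (3.3240,0.8625)
  v2: (1-0.55)·(0.29,2.17) + 0.55·(1.23,4.03) = (0.8070,3.1930)
  v3: (1-0.55)·(-3.35,2.85) + 0.55·(-1.91,2.61) = (-2.5580,2.7180)
  v4: (1-0.55)·(-3.95,0.46) + 0.55·(-3.67,0.88) = (-3.7960,0.6910)
  v5: (1-0.55)·(-2.92,-1.37) + 0.55·(-4.05,-1.9) = (-3.5415,-1.6615)
  v6: (1-0.55)·(-0.14,-4.49) + 0.55·(0.61,-3.72) = (0.2725,-4.0665)
  v7: (1-0.55)·(1.04,-4.5) + 0.55·(1.65,-3.61) = (1.3755,-4.0105)
  v8: (1-0.55)·(2.8,-2.73) + 0.55·(3.9,-2.72) = (3.4050,-2.7245)
Perimeter = Σ |v_{i+1} − v_i|:
  edge 1→2: √(-2.5170² + 2.3305²) = 3.4302 (running 3.4302)
  edge 2→3: √(-3.3650² + -0.4750²) = 3.3984 (running 6.8286)
  edge 3→4: √(-1.2380² + -2.0270²) = 2.3752 (running 9.2038)
  edge 4→5: √(0.2545² + -2.3525²) = 2.3662 (running 11.5700)
  edge 5→6: √(3.8140² + -2.4050²) = 4.5089 (running 16.0789)
  edge 6→7: √(1.1030² + 0.0560²) = 1.1044 (running 17.1833)
  edge 7→8: √(2.0295² + 1.2860²) = 2.4026 (running 19.5860)
  edge 8→1: √(-0.0810² + 3.5870²) = 3.5879 (running 23.1739)
Perimeter = 23.1739

Perimeter at t=0.55: 23.1739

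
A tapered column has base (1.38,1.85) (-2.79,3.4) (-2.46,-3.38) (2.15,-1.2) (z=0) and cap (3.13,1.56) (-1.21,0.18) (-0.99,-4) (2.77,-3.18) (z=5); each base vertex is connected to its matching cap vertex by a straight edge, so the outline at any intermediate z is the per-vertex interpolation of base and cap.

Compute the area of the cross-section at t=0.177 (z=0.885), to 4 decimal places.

Cross-section at t=0.177: each vertex is (1-t)·p0[i] + t·p1[i].
  v1: (1-0.177)·(1.38,1.85) + 0.177·(3.13,1.56) = (1.6897,1.7987)
  v2: (1-0.177)·(-2.79,3.4) + 0.177·(-1.21,0.18) = (-2.5103,2.8301)
  v3: (1-0.177)·(-2.46,-3.38) + 0.177·(-0.99,-4) = (-2.1998,-3.4897)
  v4: (1-0.177)·(2.15,-1.2) + 0.177·(2.77,-3.18) = (2.2597,-1.5505)
Shoelace sum Σ(x_i·y_{i+1} − x_{i+1}·y_i):
  i=1: 1.6897·2.8301 − -2.5103·1.7987 = +9.2974 (running +9.2974)
  i=2: -2.5103·-3.4897 − -2.1998·2.8301 = +14.9860 (running +24.2834)
  i=3: -2.1998·-1.5505 − 2.2597·-3.4897 = +11.2966 (running +35.5800)
  i=4: 2.2597·1.7987 − 1.6897·-1.5505 = +6.6844 (running +42.2644)
Area = |Σ|/2 = |42.2644|/2 = 21.1322

Area at t=0.177: 21.1322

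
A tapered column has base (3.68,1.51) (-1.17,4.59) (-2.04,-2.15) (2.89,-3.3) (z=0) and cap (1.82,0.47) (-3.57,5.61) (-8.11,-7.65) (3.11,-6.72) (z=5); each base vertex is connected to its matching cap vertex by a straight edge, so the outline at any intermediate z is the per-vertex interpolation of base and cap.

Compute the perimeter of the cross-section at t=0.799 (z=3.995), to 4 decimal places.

Perimeter at t=0.799: 36.3639

Cross-section at t=0.799: each vertex is (1-t)·p0[i] + t·p1[i].
  v1: (1-0.799)·(3.68,1.51) + 0.799·(1.82,0.47) = (2.1939,0.6790)
  v2: (1-0.799)·(-1.17,4.59) + 0.799·(-3.57,5.61) = (-3.0876,5.4050)
  v3: (1-0.799)·(-2.04,-2.15) + 0.799·(-8.11,-7.65) = (-6.8899,-6.5445)
  v4: (1-0.799)·(2.89,-3.3) + 0.799·(3.11,-6.72) = (3.0658,-6.0326)
Perimeter = Σ |v_{i+1} − v_i|:
  edge 1→2: √(-5.2815² + 4.7259²) = 7.0872 (running 7.0872)
  edge 2→3: √(-3.8023² + -11.9495²) = 12.5398 (running 19.6270)
  edge 3→4: √(9.9557² + 0.5119²) = 9.9689 (running 29.5959)
  edge 4→1: √(-0.8719² + 6.7116²) = 6.7680 (running 36.3639)
Perimeter = 36.3639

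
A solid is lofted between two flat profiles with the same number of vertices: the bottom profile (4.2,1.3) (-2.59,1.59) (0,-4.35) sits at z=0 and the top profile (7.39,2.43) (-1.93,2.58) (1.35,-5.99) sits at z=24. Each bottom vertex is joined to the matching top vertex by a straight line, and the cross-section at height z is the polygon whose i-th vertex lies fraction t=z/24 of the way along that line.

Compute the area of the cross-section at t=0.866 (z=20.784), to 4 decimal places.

Cross-section at t=0.866: each vertex is (1-t)·p0[i] + t·p1[i].
  v1: (1-0.866)·(4.2,1.3) + 0.866·(7.39,2.43) = (6.9625,2.2786)
  v2: (1-0.866)·(-2.59,1.59) + 0.866·(-1.93,2.58) = (-2.0184,2.4473)
  v3: (1-0.866)·(0,-4.35) + 0.866·(1.35,-5.99) = (1.1691,-5.7702)
Shoelace sum Σ(x_i·y_{i+1} − x_{i+1}·y_i):
  i=1: 6.9625·2.4473 − -2.0184·2.2786 = +21.6389 (running +21.6389)
  i=2: -2.0184·-5.7702 − 1.1691·2.4473 = +8.7857 (running +30.4246)
  i=3: 1.1691·2.2786 − 6.9625·-5.7702 = +42.8394 (running +73.2640)
Area = |Σ|/2 = |73.2640|/2 = 36.6320

Area at t=0.866: 36.6320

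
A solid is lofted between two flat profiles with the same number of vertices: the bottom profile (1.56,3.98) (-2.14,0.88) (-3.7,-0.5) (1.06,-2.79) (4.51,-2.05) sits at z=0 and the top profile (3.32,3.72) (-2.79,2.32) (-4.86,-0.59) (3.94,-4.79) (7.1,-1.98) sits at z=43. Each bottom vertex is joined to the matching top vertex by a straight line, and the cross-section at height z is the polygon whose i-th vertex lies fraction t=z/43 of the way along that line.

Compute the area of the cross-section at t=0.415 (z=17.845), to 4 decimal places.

Area at t=0.415: 39.2251

Cross-section at t=0.415: each vertex is (1-t)·p0[i] + t·p1[i].
  v1: (1-0.415)·(1.56,3.98) + 0.415·(3.32,3.72) = (2.2904,3.8721)
  v2: (1-0.415)·(-2.14,0.88) + 0.415·(-2.79,2.32) = (-2.4097,1.4776)
  v3: (1-0.415)·(-3.7,-0.5) + 0.415·(-4.86,-0.59) = (-4.1814,-0.5373)
  v4: (1-0.415)·(1.06,-2.79) + 0.415·(3.94,-4.79) = (2.2552,-3.6200)
  v5: (1-0.415)·(4.51,-2.05) + 0.415·(7.1,-1.98) = (5.5848,-2.0210)
Shoelace sum Σ(x_i·y_{i+1} − x_{i+1}·y_i):
  i=1: 2.2904·1.4776 − -2.4097·3.8721 = +12.7151 (running +12.7151)
  i=2: -2.4097·-0.5373 − -4.1814·1.4776 = +7.4733 (running +20.1884)
  i=3: -4.1814·-3.6200 − 2.2552·-0.5373 = +16.3485 (running +36.5369)
  i=4: 2.2552·-2.0210 − 5.5848·-3.6200 = +15.6595 (running +52.1964)
  i=5: 5.5848·3.8721 − 2.2904·-2.0210 = +26.2539 (running +78.4503)
Area = |Σ|/2 = |78.4503|/2 = 39.2251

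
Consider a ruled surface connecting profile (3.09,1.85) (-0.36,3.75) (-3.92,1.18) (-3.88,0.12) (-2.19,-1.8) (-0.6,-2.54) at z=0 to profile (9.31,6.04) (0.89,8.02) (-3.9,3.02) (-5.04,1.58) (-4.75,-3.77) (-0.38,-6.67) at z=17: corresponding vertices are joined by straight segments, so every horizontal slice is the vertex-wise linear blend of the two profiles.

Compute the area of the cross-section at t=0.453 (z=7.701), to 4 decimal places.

Cross-section at t=0.453: each vertex is (1-t)·p0[i] + t·p1[i].
  v1: (1-0.453)·(3.09,1.85) + 0.453·(9.31,6.04) = (5.9077,3.7481)
  v2: (1-0.453)·(-0.36,3.75) + 0.453·(0.89,8.02) = (0.2063,5.6843)
  v3: (1-0.453)·(-3.92,1.18) + 0.453·(-3.9,3.02) = (-3.9109,2.0135)
  v4: (1-0.453)·(-3.88,0.12) + 0.453·(-5.04,1.58) = (-4.4055,0.7814)
  v5: (1-0.453)·(-2.19,-1.8) + 0.453·(-4.75,-3.77) = (-3.3497,-2.6924)
  v6: (1-0.453)·(-0.6,-2.54) + 0.453·(-0.38,-6.67) = (-0.5003,-4.4109)
Shoelace sum Σ(x_i·y_{i+1} − x_{i+1}·y_i):
  i=1: 5.9077·5.6843 − 0.2063·3.7481 = +32.8079 (running +32.8079)
  i=2: 0.2063·2.0135 − -3.9109·5.6843 = +22.6463 (running +55.4542)
  i=3: -3.9109·0.7814 − -4.4055·2.0135 = +5.8146 (running +61.2688)
  i=4: -4.4055·-2.6924 − -3.3497·0.7814 = +14.4787 (running +75.7475)
  i=5: -3.3497·-4.4109 − -0.5003·-2.6924 = +13.4279 (running +89.1755)
  i=6: -0.5003·3.7481 − 5.9077·-4.4109 = +24.1827 (running +113.3582)
Area = |Σ|/2 = |113.3582|/2 = 56.6791

Area at t=0.453: 56.6791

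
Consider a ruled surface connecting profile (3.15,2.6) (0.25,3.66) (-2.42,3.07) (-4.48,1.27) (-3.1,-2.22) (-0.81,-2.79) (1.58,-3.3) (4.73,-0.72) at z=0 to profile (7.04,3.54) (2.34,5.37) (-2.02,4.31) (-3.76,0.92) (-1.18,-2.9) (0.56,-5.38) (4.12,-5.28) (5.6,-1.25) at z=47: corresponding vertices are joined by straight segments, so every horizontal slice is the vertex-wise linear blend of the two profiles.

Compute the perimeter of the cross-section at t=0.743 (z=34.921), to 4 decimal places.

Cross-section at t=0.743: each vertex is (1-t)·p0[i] + t·p1[i].
  v1: (1-0.743)·(3.15,2.6) + 0.743·(7.04,3.54) = (6.0403,3.2984)
  v2: (1-0.743)·(0.25,3.66) + 0.743·(2.34,5.37) = (1.8029,4.9305)
  v3: (1-0.743)·(-2.42,3.07) + 0.743·(-2.02,4.31) = (-2.1228,3.9913)
  v4: (1-0.743)·(-4.48,1.27) + 0.743·(-3.76,0.92) = (-3.9450,1.0100)
  v5: (1-0.743)·(-3.1,-2.22) + 0.743·(-1.18,-2.9) = (-1.6734,-2.7252)
  v6: (1-0.743)·(-0.81,-2.79) + 0.743·(0.56,-5.38) = (0.2079,-4.7144)
  v7: (1-0.743)·(1.58,-3.3) + 0.743·(4.12,-5.28) = (3.4672,-4.7711)
  v8: (1-0.743)·(4.73,-0.72) + 0.743·(5.6,-1.25) = (5.3764,-1.1138)
Perimeter = Σ |v_{i+1} − v_i|:
  edge 1→2: √(-4.2374² + 1.6321²) = 4.5409 (running 4.5409)
  edge 2→3: √(-3.9257² + -0.9392²) = 4.0365 (running 8.5773)
  edge 3→4: √(-1.8222² + -2.9814²) = 3.4942 (running 12.0715)
  edge 4→5: √(2.2716² + -3.7352²) = 4.3717 (running 16.4432)
  edge 5→6: √(1.8814² + -1.9891²) = 2.7379 (running 19.1811)
  edge 6→7: √(3.2593² + -0.0568²) = 3.2598 (running 22.4409)
  edge 7→8: √(1.9092² + 3.6574²) = 4.1257 (running 26.5666)
  edge 8→1: √(0.6639² + 4.4122²) = 4.4619 (running 31.0284)
Perimeter = 31.0284

Perimeter at t=0.743: 31.0284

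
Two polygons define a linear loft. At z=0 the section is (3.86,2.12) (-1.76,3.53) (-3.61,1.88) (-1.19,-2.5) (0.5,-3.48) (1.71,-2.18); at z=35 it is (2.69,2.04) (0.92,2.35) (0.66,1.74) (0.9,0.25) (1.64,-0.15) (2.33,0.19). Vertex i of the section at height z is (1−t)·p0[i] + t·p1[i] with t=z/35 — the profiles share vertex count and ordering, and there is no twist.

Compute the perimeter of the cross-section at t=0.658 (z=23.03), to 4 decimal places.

Cross-section at t=0.658: each vertex is (1-t)·p0[i] + t·p1[i].
  v1: (1-0.658)·(3.86,2.12) + 0.658·(2.69,2.04) = (3.0901,2.0674)
  v2: (1-0.658)·(-1.76,3.53) + 0.658·(0.92,2.35) = (0.0034,2.7536)
  v3: (1-0.658)·(-3.61,1.88) + 0.658·(0.66,1.74) = (-0.8003,1.7879)
  v4: (1-0.658)·(-1.19,-2.5) + 0.658·(0.9,0.25) = (0.1852,-0.6905)
  v5: (1-0.658)·(0.5,-3.48) + 0.658·(1.64,-0.15) = (1.2501,-1.2889)
  v6: (1-0.658)·(1.71,-2.18) + 0.658·(2.33,0.19) = (2.1180,-0.6205)
Perimeter = Σ |v_{i+1} − v_i|:
  edge 1→2: √(-3.0867² + 0.6862²) = 3.1621 (running 3.1621)
  edge 2→3: √(-0.8038² + -0.9657²) = 1.2564 (running 4.4185)
  edge 3→4: √(0.9856² + -2.4784²) = 2.6672 (running 7.0856)
  edge 4→5: √(1.0649² + -0.5984²) = 1.2215 (running 8.3071)
  edge 5→6: √(0.8678² + 0.6683²) = 1.0954 (running 9.4025)
  edge 6→1: √(0.9722² + 2.6879²) = 2.8583 (running 12.2608)
Perimeter = 12.2608

Perimeter at t=0.658: 12.2608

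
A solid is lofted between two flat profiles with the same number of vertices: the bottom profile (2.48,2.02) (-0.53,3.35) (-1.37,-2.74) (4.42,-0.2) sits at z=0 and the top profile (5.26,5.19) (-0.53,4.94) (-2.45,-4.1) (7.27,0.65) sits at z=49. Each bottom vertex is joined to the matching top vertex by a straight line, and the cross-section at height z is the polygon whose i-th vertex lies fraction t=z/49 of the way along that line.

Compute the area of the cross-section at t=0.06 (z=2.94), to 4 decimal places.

Area at t=0.06: 20.2194

Cross-section at t=0.06: each vertex is (1-t)·p0[i] + t·p1[i].
  v1: (1-0.06)·(2.48,2.02) + 0.06·(5.26,5.19) = (2.6468,2.2102)
  v2: (1-0.06)·(-0.53,3.35) + 0.06·(-0.53,4.94) = (-0.5300,3.4454)
  v3: (1-0.06)·(-1.37,-2.74) + 0.06·(-2.45,-4.1) = (-1.4348,-2.8216)
  v4: (1-0.06)·(4.42,-0.2) + 0.06·(7.27,0.65) = (4.5910,-0.1490)
Shoelace sum Σ(x_i·y_{i+1} − x_{i+1}·y_i):
  i=1: 2.6468·3.4454 − -0.5300·2.2102 = +10.2907 (running +10.2907)
  i=2: -0.5300·-2.8216 − -1.4348·3.4454 = +6.4389 (running +16.7296)
  i=3: -1.4348·-0.1490 − 4.5910·-2.8216 = +13.1678 (running +29.8973)
  i=4: 4.5910·2.2102 − 2.6468·-0.1490 = +10.5414 (running +40.4388)
Area = |Σ|/2 = |40.4388|/2 = 20.2194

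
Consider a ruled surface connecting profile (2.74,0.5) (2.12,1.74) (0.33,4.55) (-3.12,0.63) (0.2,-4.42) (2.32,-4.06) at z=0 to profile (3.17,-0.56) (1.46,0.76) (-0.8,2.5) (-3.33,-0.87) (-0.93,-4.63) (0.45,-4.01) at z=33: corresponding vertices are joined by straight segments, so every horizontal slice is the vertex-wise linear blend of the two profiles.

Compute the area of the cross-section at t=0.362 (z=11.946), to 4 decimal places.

Cross-section at t=0.362: each vertex is (1-t)·p0[i] + t·p1[i].
  v1: (1-0.362)·(2.74,0.5) + 0.362·(3.17,-0.56) = (2.8957,0.1163)
  v2: (1-0.362)·(2.12,1.74) + 0.362·(1.46,0.76) = (1.8811,1.3852)
  v3: (1-0.362)·(0.33,4.55) + 0.362·(-0.8,2.5) = (-0.0791,3.8079)
  v4: (1-0.362)·(-3.12,0.63) + 0.362·(-3.33,-0.87) = (-3.1960,0.0870)
  v5: (1-0.362)·(0.2,-4.42) + 0.362·(-0.93,-4.63) = (-0.2091,-4.4960)
  v6: (1-0.362)·(2.32,-4.06) + 0.362·(0.45,-4.01) = (1.6431,-4.0419)
Shoelace sum Σ(x_i·y_{i+1} − x_{i+1}·y_i):
  i=1: 2.8957·1.3852 − 1.8811·0.1163 = +3.7925 (running +3.7925)
  i=2: 1.8811·3.8079 − -0.0791·1.3852 = +7.2725 (running +11.0649)
  i=3: -0.0791·0.0870 − -3.1960·3.8079 = +12.1632 (running +23.2282)
  i=4: -3.1960·-4.4960 − -0.2091·0.0870 = +14.3876 (running +37.6157)
  i=5: -0.2091·-4.0419 − 1.6431·-4.4960 = +8.2322 (running +45.8480)
  i=6: 1.6431·0.1163 − 2.8957·-4.0419 = +11.8950 (running +57.7430)
Area = |Σ|/2 = |57.7430|/2 = 28.8715

Area at t=0.362: 28.8715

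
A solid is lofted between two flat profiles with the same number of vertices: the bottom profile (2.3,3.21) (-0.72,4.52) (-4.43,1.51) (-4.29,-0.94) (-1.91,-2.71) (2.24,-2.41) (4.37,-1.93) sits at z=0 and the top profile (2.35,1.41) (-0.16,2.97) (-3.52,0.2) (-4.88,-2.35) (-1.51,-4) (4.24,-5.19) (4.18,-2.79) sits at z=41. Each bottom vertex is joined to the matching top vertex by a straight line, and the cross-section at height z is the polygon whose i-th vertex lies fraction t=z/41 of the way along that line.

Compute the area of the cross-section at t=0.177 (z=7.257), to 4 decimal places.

Area at t=0.177: 43.9181

Cross-section at t=0.177: each vertex is (1-t)·p0[i] + t·p1[i].
  v1: (1-0.177)·(2.3,3.21) + 0.177·(2.35,1.41) = (2.3088,2.8914)
  v2: (1-0.177)·(-0.72,4.52) + 0.177·(-0.16,2.97) = (-0.6209,4.2456)
  v3: (1-0.177)·(-4.43,1.51) + 0.177·(-3.52,0.2) = (-4.2689,1.2781)
  v4: (1-0.177)·(-4.29,-0.94) + 0.177·(-4.88,-2.35) = (-4.3944,-1.1896)
  v5: (1-0.177)·(-1.91,-2.71) + 0.177·(-1.51,-4) = (-1.8392,-2.9383)
  v6: (1-0.177)·(2.24,-2.41) + 0.177·(4.24,-5.19) = (2.5940,-2.9021)
  v7: (1-0.177)·(4.37,-1.93) + 0.177·(4.18,-2.79) = (4.3364,-2.0822)
Shoelace sum Σ(x_i·y_{i+1} − x_{i+1}·y_i):
  i=1: 2.3088·4.2456 − -0.6209·2.8914 = +11.5978 (running +11.5978)
  i=2: -0.6209·1.2781 − -4.2689·4.2456 = +17.3308 (running +28.9286)
  i=3: -4.2689·-1.1896 − -4.3944·1.2781 = +10.6948 (running +39.6234)
  i=4: -4.3944·-2.9383 − -1.8392·-1.1896 = +10.7244 (running +50.3479)
  i=5: -1.8392·-2.9021 − 2.5940·-2.9383 = +12.9595 (running +63.3074)
  i=6: 2.5940·-2.0822 − 4.3364·-2.9021 = +7.1831 (running +70.4905)
  i=7: 4.3364·2.8914 − 2.3088·-2.0822 = +17.3457 (running +87.8362)
Area = |Σ|/2 = |87.8362|/2 = 43.9181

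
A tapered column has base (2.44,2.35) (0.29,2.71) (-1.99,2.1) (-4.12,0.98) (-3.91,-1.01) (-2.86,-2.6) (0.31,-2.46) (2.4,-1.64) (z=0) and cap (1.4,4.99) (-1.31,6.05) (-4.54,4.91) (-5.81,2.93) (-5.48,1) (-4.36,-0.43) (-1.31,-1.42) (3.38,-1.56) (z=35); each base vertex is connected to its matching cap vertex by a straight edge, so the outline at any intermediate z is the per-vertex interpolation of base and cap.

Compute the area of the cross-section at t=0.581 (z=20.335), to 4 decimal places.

Cross-section at t=0.581: each vertex is (1-t)·p0[i] + t·p1[i].
  v1: (1-0.581)·(2.44,2.35) + 0.581·(1.4,4.99) = (1.8358,3.8838)
  v2: (1-0.581)·(0.29,2.71) + 0.581·(-1.31,6.05) = (-0.6396,4.6505)
  v3: (1-0.581)·(-1.99,2.1) + 0.581·(-4.54,4.91) = (-3.4716,3.7326)
  v4: (1-0.581)·(-4.12,0.98) + 0.581·(-5.81,2.93) = (-5.1019,2.1130)
  v5: (1-0.581)·(-3.91,-1.01) + 0.581·(-5.48,1) = (-4.8222,0.1578)
  v6: (1-0.581)·(-2.86,-2.6) + 0.581·(-4.36,-0.43) = (-3.7315,-1.3392)
  v7: (1-0.581)·(0.31,-2.46) + 0.581·(-1.31,-1.42) = (-0.6312,-1.8558)
  v8: (1-0.581)·(2.4,-1.64) + 0.581·(3.38,-1.56) = (2.9694,-1.5935)
Shoelace sum Σ(x_i·y_{i+1} − x_{i+1}·y_i):
  i=1: 1.8358·4.6505 − -0.6396·3.8838 = +11.0214 (running +11.0214)
  i=2: -0.6396·3.7326 − -3.4716·4.6505 = +13.7572 (running +24.7786)
  i=3: -3.4716·2.1130 − -5.1019·3.7326 = +11.7082 (running +36.4867)
  i=4: -5.1019·0.1578 − -4.8222·2.1130 = +9.3839 (running +45.8706)
  i=5: -4.8222·-1.3392 − -3.7315·0.1578 = +7.0469 (running +52.9175)
  i=6: -3.7315·-1.8558 − -0.6312·-1.3392 = +6.0794 (running +58.9969)
  i=7: -0.6312·-1.5935 − 2.9694·-1.8558 = +6.5163 (running +65.5132)
  i=8: 2.9694·3.8838 − 1.8358·-1.5935 = +14.4579 (running +79.9711)
Area = |Σ|/2 = |79.9711|/2 = 39.9856

Area at t=0.581: 39.9856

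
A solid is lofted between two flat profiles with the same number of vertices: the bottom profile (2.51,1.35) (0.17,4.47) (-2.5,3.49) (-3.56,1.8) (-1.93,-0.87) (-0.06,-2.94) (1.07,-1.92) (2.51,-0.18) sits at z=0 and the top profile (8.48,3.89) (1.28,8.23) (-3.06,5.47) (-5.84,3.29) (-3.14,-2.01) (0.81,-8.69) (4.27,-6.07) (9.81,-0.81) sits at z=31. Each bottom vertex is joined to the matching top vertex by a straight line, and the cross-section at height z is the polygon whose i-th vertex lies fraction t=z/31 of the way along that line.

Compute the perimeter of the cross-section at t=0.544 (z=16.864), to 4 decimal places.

Perimeter at t=0.544: 34.8269

Cross-section at t=0.544: each vertex is (1-t)·p0[i] + t·p1[i].
  v1: (1-0.544)·(2.51,1.35) + 0.544·(8.48,3.89) = (5.7577,2.7318)
  v2: (1-0.544)·(0.17,4.47) + 0.544·(1.28,8.23) = (0.7738,6.5154)
  v3: (1-0.544)·(-2.5,3.49) + 0.544·(-3.06,5.47) = (-2.8046,4.5671)
  v4: (1-0.544)·(-3.56,1.8) + 0.544·(-5.84,3.29) = (-4.8003,2.6106)
  v5: (1-0.544)·(-1.93,-0.87) + 0.544·(-3.14,-2.01) = (-2.5882,-1.4902)
  v6: (1-0.544)·(-0.06,-2.94) + 0.544·(0.81,-8.69) = (0.4133,-6.0680)
  v7: (1-0.544)·(1.07,-1.92) + 0.544·(4.27,-6.07) = (2.8108,-4.1776)
  v8: (1-0.544)·(2.51,-0.18) + 0.544·(9.81,-0.81) = (6.4812,-0.5227)
Perimeter = Σ |v_{i+1} − v_i|:
  edge 1→2: √(-4.9838² + 3.7837²) = 6.2574 (running 6.2574)
  edge 2→3: √(-3.5785² + -1.9483²) = 4.0745 (running 10.3319)
  edge 3→4: √(-1.9957² + -1.9566²) = 2.7948 (running 13.1267)
  edge 4→5: √(2.2121² + -4.1007²) = 4.6593 (running 17.7860)
  edge 5→6: √(3.0015² + -4.5778²) = 5.4741 (running 23.2601)
  edge 6→7: √(2.3975² + 1.8904²) = 3.0531 (running 26.3132)
  edge 7→8: √(3.6704² + 3.6549²) = 5.1798 (running 31.4930)
  edge 8→1: √(-0.7235² + 3.2545²) = 3.3339 (running 34.8269)
Perimeter = 34.8269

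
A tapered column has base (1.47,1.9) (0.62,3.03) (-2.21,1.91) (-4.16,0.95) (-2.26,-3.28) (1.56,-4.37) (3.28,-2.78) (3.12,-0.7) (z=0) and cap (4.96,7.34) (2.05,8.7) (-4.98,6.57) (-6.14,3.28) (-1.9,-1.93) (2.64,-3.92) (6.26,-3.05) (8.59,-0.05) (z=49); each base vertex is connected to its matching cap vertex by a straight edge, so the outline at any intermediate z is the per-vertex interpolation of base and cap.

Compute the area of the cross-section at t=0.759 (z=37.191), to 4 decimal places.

Cross-section at t=0.759: each vertex is (1-t)·p0[i] + t·p1[i].
  v1: (1-0.759)·(1.47,1.9) + 0.759·(4.96,7.34) = (4.1189,6.0290)
  v2: (1-0.759)·(0.62,3.03) + 0.759·(2.05,8.7) = (1.7054,7.3335)
  v3: (1-0.759)·(-2.21,1.91) + 0.759·(-4.98,6.57) = (-4.3124,5.4469)
  v4: (1-0.759)·(-4.16,0.95) + 0.759·(-6.14,3.28) = (-5.6628,2.7185)
  v5: (1-0.759)·(-2.26,-3.28) + 0.759·(-1.9,-1.93) = (-1.9868,-2.2553)
  v6: (1-0.759)·(1.56,-4.37) + 0.759·(2.64,-3.92) = (2.3797,-4.0285)
  v7: (1-0.759)·(3.28,-2.78) + 0.759·(6.26,-3.05) = (5.5418,-2.9849)
  v8: (1-0.759)·(3.12,-0.7) + 0.759·(8.59,-0.05) = (7.2717,-0.2067)
Shoelace sum Σ(x_i·y_{i+1} − x_{i+1}·y_i):
  i=1: 4.1189·7.3335 − 1.7054·6.0290 = +19.9245 (running +19.9245)
  i=2: 1.7054·5.4469 − -4.3124·7.3335 = +40.9144 (running +60.8389)
  i=3: -4.3124·2.7185 − -5.6628·5.4469 = +19.1218 (running +79.9608)
  i=4: -5.6628·-2.2553 − -1.9868·2.7185 = +18.1726 (running +98.1333)
  i=5: -1.9868·-4.0285 − 2.3797·-2.2553 = +13.3707 (running +111.5040)
  i=6: 2.3797·-2.9849 − 5.5418·-4.0285 = +15.2216 (running +126.7257)
  i=7: 5.5418·-0.2067 − 7.2717·-2.9849 = +20.5604 (running +147.2860)
  i=8: 7.2717·6.0290 − 4.1189·-0.2067 = +44.6921 (running +191.9782)
Area = |Σ|/2 = |191.9782|/2 = 95.9891

Area at t=0.759: 95.9891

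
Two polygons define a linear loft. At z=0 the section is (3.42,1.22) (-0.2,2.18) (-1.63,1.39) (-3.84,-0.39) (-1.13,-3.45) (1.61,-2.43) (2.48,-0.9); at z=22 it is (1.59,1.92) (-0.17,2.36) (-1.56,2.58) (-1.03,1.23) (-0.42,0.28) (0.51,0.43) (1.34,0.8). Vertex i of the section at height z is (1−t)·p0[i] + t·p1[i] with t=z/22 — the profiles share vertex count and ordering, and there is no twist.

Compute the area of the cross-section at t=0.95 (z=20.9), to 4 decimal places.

Cross-section at t=0.95: each vertex is (1-t)·p0[i] + t·p1[i].
  v1: (1-0.95)·(3.42,1.22) + 0.95·(1.59,1.92) = (1.6815,1.8850)
  v2: (1-0.95)·(-0.2,2.18) + 0.95·(-0.17,2.36) = (-0.1715,2.3510)
  v3: (1-0.95)·(-1.63,1.39) + 0.95·(-1.56,2.58) = (-1.5635,2.5205)
  v4: (1-0.95)·(-3.84,-0.39) + 0.95·(-1.03,1.23) = (-1.1705,1.1490)
  v5: (1-0.95)·(-1.13,-3.45) + 0.95·(-0.42,0.28) = (-0.4555,0.0935)
  v6: (1-0.95)·(1.61,-2.43) + 0.95·(0.51,0.43) = (0.5650,0.2870)
  v7: (1-0.95)·(2.48,-0.9) + 0.95·(1.34,0.8) = (1.3970,0.7150)
Shoelace sum Σ(x_i·y_{i+1} − x_{i+1}·y_i):
  i=1: 1.6815·2.3510 − -0.1715·1.8850 = +4.2765 (running +4.2765)
  i=2: -0.1715·2.5205 − -1.5635·2.3510 = +3.2435 (running +7.5200)
  i=3: -1.5635·1.1490 − -1.1705·2.5205 = +1.1538 (running +8.6738)
  i=4: -1.1705·0.0935 − -0.4555·1.1490 = +0.4139 (running +9.0877)
  i=5: -0.4555·0.2870 − 0.5650·0.0935 = -0.1836 (running +8.9042)
  i=6: 0.5650·0.7150 − 1.3970·0.2870 = +0.0030 (running +8.9072)
  i=7: 1.3970·1.8850 − 1.6815·0.7150 = +1.4311 (running +10.3383)
Area = |Σ|/2 = |10.3383|/2 = 5.1691

Area at t=0.95: 5.1691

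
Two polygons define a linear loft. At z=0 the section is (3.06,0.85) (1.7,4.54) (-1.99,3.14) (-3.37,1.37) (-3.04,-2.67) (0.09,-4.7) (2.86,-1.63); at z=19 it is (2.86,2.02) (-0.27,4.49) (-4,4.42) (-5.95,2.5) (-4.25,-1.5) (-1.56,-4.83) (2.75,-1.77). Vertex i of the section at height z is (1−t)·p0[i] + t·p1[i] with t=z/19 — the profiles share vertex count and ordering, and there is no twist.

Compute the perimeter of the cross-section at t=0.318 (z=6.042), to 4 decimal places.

Perimeter at t=0.318: 25.3849

Cross-section at t=0.318: each vertex is (1-t)·p0[i] + t·p1[i].
  v1: (1-0.318)·(3.06,0.85) + 0.318·(2.86,2.02) = (2.9964,1.2221)
  v2: (1-0.318)·(1.7,4.54) + 0.318·(-0.27,4.49) = (1.0735,4.5241)
  v3: (1-0.318)·(-1.99,3.14) + 0.318·(-4,4.42) = (-2.6292,3.5470)
  v4: (1-0.318)·(-3.37,1.37) + 0.318·(-5.95,2.5) = (-4.1904,1.7293)
  v5: (1-0.318)·(-3.04,-2.67) + 0.318·(-4.25,-1.5) = (-3.4248,-2.2979)
  v6: (1-0.318)·(0.09,-4.7) + 0.318·(-1.56,-4.83) = (-0.4347,-4.7413)
  v7: (1-0.318)·(2.86,-1.63) + 0.318·(2.75,-1.77) = (2.8250,-1.6745)
Perimeter = Σ |v_{i+1} − v_i|:
  edge 1→2: √(-1.9229² + 3.3020²) = 3.8211 (running 3.8211)
  edge 2→3: √(-3.7027² + -0.9771²) = 3.8295 (running 7.6506)
  edge 3→4: √(-1.5613² + -1.8177²) = 2.3962 (running 10.0467)
  edge 4→5: √(0.7657² + -4.0273²) = 4.0994 (running 14.1461)
  edge 5→6: √(2.9901² + -2.4434²) = 3.8614 (running 18.0076)
  edge 6→7: √(3.2597² + 3.0668²) = 4.4756 (running 22.4832)
  edge 7→1: √(0.1714² + 2.8966²) = 2.9016 (running 25.3849)
Perimeter = 25.3849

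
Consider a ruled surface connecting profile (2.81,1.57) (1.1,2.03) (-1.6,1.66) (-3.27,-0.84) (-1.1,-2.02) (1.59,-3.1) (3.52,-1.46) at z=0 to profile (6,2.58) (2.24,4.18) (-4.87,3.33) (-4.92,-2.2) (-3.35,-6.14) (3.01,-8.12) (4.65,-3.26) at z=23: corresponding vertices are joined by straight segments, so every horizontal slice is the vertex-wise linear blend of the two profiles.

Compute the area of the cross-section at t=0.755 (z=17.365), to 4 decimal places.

Area at t=0.755: 77.1459

Cross-section at t=0.755: each vertex is (1-t)·p0[i] + t·p1[i].
  v1: (1-0.755)·(2.81,1.57) + 0.755·(6,2.58) = (5.2185,2.3325)
  v2: (1-0.755)·(1.1,2.03) + 0.755·(2.24,4.18) = (1.9607,3.6532)
  v3: (1-0.755)·(-1.6,1.66) + 0.755·(-4.87,3.33) = (-4.0689,2.9208)
  v4: (1-0.755)·(-3.27,-0.84) + 0.755·(-4.92,-2.2) = (-4.5157,-1.8668)
  v5: (1-0.755)·(-1.1,-2.02) + 0.755·(-3.35,-6.14) = (-2.7988,-5.1306)
  v6: (1-0.755)·(1.59,-3.1) + 0.755·(3.01,-8.12) = (2.6621,-6.8901)
  v7: (1-0.755)·(3.52,-1.46) + 0.755·(4.65,-3.26) = (4.3731,-2.8190)
Shoelace sum Σ(x_i·y_{i+1} − x_{i+1}·y_i):
  i=1: 5.2185·3.6532 − 1.9607·2.3325 = +14.4909 (running +14.4909)
  i=2: 1.9607·2.9208 − -4.0689·3.6532 = +20.5914 (running +35.0823)
  i=3: -4.0689·-1.8668 − -4.5157·2.9208 = +20.7856 (running +55.8679)
  i=4: -4.5157·-5.1306 − -2.7988·-1.8668 = +17.9438 (running +73.8117)
  i=5: -2.7988·-6.8901 − 2.6621·-5.1306 = +32.9418 (running +106.7535)
  i=6: 2.6621·-2.8190 − 4.3731·-6.8901 = +22.6270 (running +129.3805)
  i=7: 4.3731·2.3325 − 5.2185·-2.8190 = +24.9114 (running +154.2919)
Area = |Σ|/2 = |154.2919|/2 = 77.1459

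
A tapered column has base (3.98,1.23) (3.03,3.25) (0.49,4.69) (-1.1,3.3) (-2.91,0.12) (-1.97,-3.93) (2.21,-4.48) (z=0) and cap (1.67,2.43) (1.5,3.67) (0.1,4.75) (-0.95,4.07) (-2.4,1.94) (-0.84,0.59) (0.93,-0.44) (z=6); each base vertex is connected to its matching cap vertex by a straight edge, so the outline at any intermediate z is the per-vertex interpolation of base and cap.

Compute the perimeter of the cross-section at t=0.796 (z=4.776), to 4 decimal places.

Cross-section at t=0.796: each vertex is (1-t)·p0[i] + t·p1[i].
  v1: (1-0.796)·(3.98,1.23) + 0.796·(1.67,2.43) = (2.1412,2.1852)
  v2: (1-0.796)·(3.03,3.25) + 0.796·(1.5,3.67) = (1.8121,3.5843)
  v3: (1-0.796)·(0.49,4.69) + 0.796·(0.1,4.75) = (0.1796,4.7378)
  v4: (1-0.796)·(-1.1,3.3) + 0.796·(-0.95,4.07) = (-0.9806,3.9129)
  v5: (1-0.796)·(-2.91,0.12) + 0.796·(-2.4,1.94) = (-2.5040,1.5687)
  v6: (1-0.796)·(-1.97,-3.93) + 0.796·(-0.84,0.59) = (-1.0705,-0.3321)
  v7: (1-0.796)·(2.21,-4.48) + 0.796·(0.93,-0.44) = (1.1911,-1.2642)
Perimeter = Σ |v_{i+1} − v_i|:
  edge 1→2: √(-0.3291² + 1.3991²) = 1.4373 (running 1.4373)
  edge 2→3: √(-1.6326² + 1.1534²) = 1.9989 (running 3.4362)
  edge 3→4: √(-1.1602² + -0.8248²) = 1.4235 (running 4.8597)
  edge 4→5: √(-1.5234² + -2.3442²) = 2.7957 (running 7.6555)
  edge 5→6: √(1.4335² + -1.9008²) = 2.3808 (running 10.0362)
  edge 6→7: √(2.2616² + -0.9321²) = 2.4462 (running 12.4824)
  edge 7→1: √(0.9501² + 3.4494²) = 3.5778 (running 16.0602)
Perimeter = 16.0602

Perimeter at t=0.796: 16.0602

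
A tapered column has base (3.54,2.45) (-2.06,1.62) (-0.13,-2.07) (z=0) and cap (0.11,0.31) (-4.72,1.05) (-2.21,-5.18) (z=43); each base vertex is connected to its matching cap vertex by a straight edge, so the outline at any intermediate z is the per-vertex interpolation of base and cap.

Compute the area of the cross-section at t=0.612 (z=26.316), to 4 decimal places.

Cross-section at t=0.612: each vertex is (1-t)·p0[i] + t·p1[i].
  v1: (1-0.612)·(3.54,2.45) + 0.612·(0.11,0.31) = (1.4408,1.1403)
  v2: (1-0.612)·(-2.06,1.62) + 0.612·(-4.72,1.05) = (-3.6879,1.2712)
  v3: (1-0.612)·(-0.13,-2.07) + 0.612·(-2.21,-5.18) = (-1.4030,-3.9733)
Shoelace sum Σ(x_i·y_{i+1} − x_{i+1}·y_i):
  i=1: 1.4408·1.2712 − -3.6879·1.1403 = +6.0369 (running +6.0369)
  i=2: -3.6879·-3.9733 − -1.4030·1.2712 = +16.4367 (running +22.4736)
  i=3: -1.4030·1.1403 − 1.4408·-3.9733 = +4.1251 (running +26.5987)
Area = |Σ|/2 = |26.5987|/2 = 13.2994

Area at t=0.612: 13.2994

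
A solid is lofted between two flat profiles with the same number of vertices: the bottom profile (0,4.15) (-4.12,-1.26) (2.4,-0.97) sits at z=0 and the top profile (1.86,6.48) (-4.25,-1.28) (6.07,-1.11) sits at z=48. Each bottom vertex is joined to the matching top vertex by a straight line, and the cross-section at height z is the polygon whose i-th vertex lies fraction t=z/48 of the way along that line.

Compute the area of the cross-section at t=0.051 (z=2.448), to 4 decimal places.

Area at t=0.051: 17.9640

Cross-section at t=0.051: each vertex is (1-t)·p0[i] + t·p1[i].
  v1: (1-0.051)·(0,4.15) + 0.051·(1.86,6.48) = (0.0949,4.2688)
  v2: (1-0.051)·(-4.12,-1.26) + 0.051·(-4.25,-1.28) = (-4.1266,-1.2610)
  v3: (1-0.051)·(2.4,-0.97) + 0.051·(6.07,-1.11) = (2.5872,-0.9771)
Shoelace sum Σ(x_i·y_{i+1} − x_{i+1}·y_i):
  i=1: 0.0949·-1.2610 − -4.1266·4.2688 = +17.4963 (running +17.4963)
  i=2: -4.1266·-0.9771 − 2.5872·-1.2610 = +7.2948 (running +24.7910)
  i=3: 2.5872·4.2688 − 0.0949·-0.9771 = +11.1369 (running +35.9279)
Area = |Σ|/2 = |35.9279|/2 = 17.9640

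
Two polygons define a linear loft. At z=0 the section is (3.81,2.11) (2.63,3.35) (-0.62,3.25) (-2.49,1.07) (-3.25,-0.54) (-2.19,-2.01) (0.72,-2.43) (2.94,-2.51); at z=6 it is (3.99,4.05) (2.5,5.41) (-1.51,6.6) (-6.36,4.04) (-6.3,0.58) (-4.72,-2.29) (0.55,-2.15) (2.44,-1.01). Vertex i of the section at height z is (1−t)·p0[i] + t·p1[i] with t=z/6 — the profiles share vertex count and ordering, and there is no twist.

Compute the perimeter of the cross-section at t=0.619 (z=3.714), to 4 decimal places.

Cross-section at t=0.619: each vertex is (1-t)·p0[i] + t·p1[i].
  v1: (1-0.619)·(3.81,2.11) + 0.619·(3.99,4.05) = (3.9214,3.3109)
  v2: (1-0.619)·(2.63,3.35) + 0.619·(2.5,5.41) = (2.5495,4.6251)
  v3: (1-0.619)·(-0.62,3.25) + 0.619·(-1.51,6.6) = (-1.1709,5.3236)
  v4: (1-0.619)·(-2.49,1.07) + 0.619·(-6.36,4.04) = (-4.8855,2.9084)
  v5: (1-0.619)·(-3.25,-0.54) + 0.619·(-6.3,0.58) = (-5.1380,0.1533)
  v6: (1-0.619)·(-2.19,-2.01) + 0.619·(-4.72,-2.29) = (-3.7561,-2.1833)
  v7: (1-0.619)·(0.72,-2.43) + 0.619·(0.55,-2.15) = (0.6148,-2.2567)
  v8: (1-0.619)·(2.94,-2.51) + 0.619·(2.44,-1.01) = (2.6305,-1.5815)
Perimeter = Σ |v_{i+1} − v_i|:
  edge 1→2: √(-1.3719² + 1.3143²) = 1.8998 (running 1.8998)
  edge 2→3: √(-3.7204² + 0.6985²) = 3.7854 (running 5.6853)
  edge 3→4: √(-3.7146² + -2.4152²) = 4.4308 (running 10.1161)
  edge 4→5: √(-0.2524² + -2.7551²) = 2.7667 (running 12.8827)
  edge 5→6: √(1.3819² + -2.3366²) = 2.7146 (running 15.5974)
  edge 6→7: √(4.3708² + -0.0734²) = 4.3715 (running 19.9688)
  edge 7→8: √(2.0157² + 0.6752²) = 2.1258 (running 22.0946)
  edge 8→1: √(1.2909² + 4.8924²) = 5.0598 (running 27.1545)
Perimeter = 27.1545

Perimeter at t=0.619: 27.1545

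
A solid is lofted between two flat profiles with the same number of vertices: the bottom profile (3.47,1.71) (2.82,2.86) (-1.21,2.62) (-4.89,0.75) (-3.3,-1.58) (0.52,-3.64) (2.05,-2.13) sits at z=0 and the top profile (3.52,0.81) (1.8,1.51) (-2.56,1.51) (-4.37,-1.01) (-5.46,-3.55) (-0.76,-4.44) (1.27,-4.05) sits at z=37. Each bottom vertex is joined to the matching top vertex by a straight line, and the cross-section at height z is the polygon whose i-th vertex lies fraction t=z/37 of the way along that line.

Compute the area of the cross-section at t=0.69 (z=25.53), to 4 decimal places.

Cross-section at t=0.69: each vertex is (1-t)·p0[i] + t·p1[i].
  v1: (1-0.69)·(3.47,1.71) + 0.69·(3.52,0.81) = (3.5045,1.0890)
  v2: (1-0.69)·(2.82,2.86) + 0.69·(1.8,1.51) = (2.1162,1.9285)
  v3: (1-0.69)·(-1.21,2.62) + 0.69·(-2.56,1.51) = (-2.1415,1.8541)
  v4: (1-0.69)·(-4.89,0.75) + 0.69·(-4.37,-1.01) = (-4.5312,-0.4644)
  v5: (1-0.69)·(-3.3,-1.58) + 0.69·(-5.46,-3.55) = (-4.7904,-2.9393)
  v6: (1-0.69)·(0.52,-3.64) + 0.69·(-0.76,-4.44) = (-0.3632,-4.1920)
  v7: (1-0.69)·(2.05,-2.13) + 0.69·(1.27,-4.05) = (1.5118,-3.4548)
Shoelace sum Σ(x_i·y_{i+1} − x_{i+1}·y_i):
  i=1: 3.5045·1.9285 − 2.1162·1.0890 = +4.4539 (running +4.4539)
  i=2: 2.1162·1.8541 − -2.1415·1.9285 = +8.0535 (running +12.5074)
  i=3: -2.1415·-0.4644 − -4.5312·1.8541 = +9.3958 (running +21.9032)
  i=4: -4.5312·-2.9393 − -4.7904·-0.4644 = +11.0939 (running +32.9971)
  i=5: -4.7904·-4.1920 − -0.3632·-2.9393 = +19.0138 (running +52.0109)
  i=6: -0.3632·-3.4548 − 1.5118·-4.1920 = +7.5922 (running +59.6032)
  i=7: 1.5118·1.0890 − 3.5045·-3.4548 = +13.7537 (running +73.3569)
Area = |Σ|/2 = |73.3569|/2 = 36.6784

Area at t=0.69: 36.6784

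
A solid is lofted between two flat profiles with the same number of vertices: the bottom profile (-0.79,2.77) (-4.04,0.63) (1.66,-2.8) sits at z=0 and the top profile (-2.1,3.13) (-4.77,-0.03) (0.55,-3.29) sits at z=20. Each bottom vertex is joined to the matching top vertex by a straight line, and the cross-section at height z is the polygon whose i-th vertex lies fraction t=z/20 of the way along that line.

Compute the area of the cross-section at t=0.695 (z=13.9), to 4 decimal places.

Cross-section at t=0.695: each vertex is (1-t)·p0[i] + t·p1[i].
  v1: (1-0.695)·(-0.79,2.77) + 0.695·(-2.1,3.13) = (-1.7005,3.0202)
  v2: (1-0.695)·(-4.04,0.63) + 0.695·(-4.77,-0.03) = (-4.5473,0.1713)
  v3: (1-0.695)·(1.66,-2.8) + 0.695·(0.55,-3.29) = (0.8886,-3.1406)
Shoelace sum Σ(x_i·y_{i+1} − x_{i+1}·y_i):
  i=1: -1.7005·0.1713 − -4.5473·3.0202 = +13.4426 (running +13.4426)
  i=2: -4.5473·-3.1406 − 0.8886·0.1713 = +14.1290 (running +27.5716)
  i=3: 0.8886·3.0202 − -1.7005·-3.1406 = -2.6567 (running +24.9148)
Area = |Σ|/2 = |24.9148|/2 = 12.4574

Area at t=0.695: 12.4574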